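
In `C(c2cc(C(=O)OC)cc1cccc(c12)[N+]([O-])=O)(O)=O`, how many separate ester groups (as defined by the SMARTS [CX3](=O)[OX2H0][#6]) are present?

[CX3](=O)[OX2H0][#6] is the SMARTS for an ester: a carbonyl carbon bonded to an oxygen that is itself bonded to carbon (no H on that O).
Exactly one fragment in the molecule meets all constraints, giving 1 match.

1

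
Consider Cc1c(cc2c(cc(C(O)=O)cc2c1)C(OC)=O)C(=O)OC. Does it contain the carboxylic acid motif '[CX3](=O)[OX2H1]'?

Yes

The pattern [CX3](=O)[OX2H1] describes an sp2 carbon double-bonded to O and single-bonded to an -OH oxygen — a carboxylic acid.
The molecule carries a carboxylic acid group (-C(=O)OH), whose atoms satisfy every constraint of the query, so the pattern matches.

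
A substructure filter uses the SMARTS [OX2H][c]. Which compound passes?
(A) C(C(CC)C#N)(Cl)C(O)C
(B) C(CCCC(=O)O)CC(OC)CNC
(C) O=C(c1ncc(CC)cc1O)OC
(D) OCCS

[OX2H][c] describes a hydroxyl oxygen attached to an aromatic carbon (a phenol).
(A) has a hydroxyl group (-OH) but the -OH is on an aliphatic carbon, not an aromatic c.
(B) has a methoxy ether (-OCH3) but the oxygen has H0, not H1.
(C) contains a hydroxyl group (-OH), which satisfies every atom and bond constraint.
(D) has a hydroxyl group (-OH) but the -OH is on an aliphatic carbon, not an aromatic c.
So the answer is (C).

C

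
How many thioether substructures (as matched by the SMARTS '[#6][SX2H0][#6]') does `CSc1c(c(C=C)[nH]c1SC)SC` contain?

[#6][SX2H0][#6] is the SMARTS for a thioether: an aliphatic sulfur bridging two carbons with no H on the sulfur.
The molecule carries 3 separate instances of a methylthio ether (-SCH3) meeting every constraint; each maps to a distinct set of atoms, giving 3 matches.

3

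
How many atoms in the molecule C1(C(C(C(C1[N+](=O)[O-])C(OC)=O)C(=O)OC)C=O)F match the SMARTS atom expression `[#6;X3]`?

3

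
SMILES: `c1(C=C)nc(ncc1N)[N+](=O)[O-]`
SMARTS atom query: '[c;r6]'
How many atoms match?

Check the 12 heavy atoms by environment: 2× n (aromatic, in 6-ring) → no; 4× c (aromatic, in 6-ring) → match; 1× N (acyclic) → no; 2× C (acyclic) → no; 1× N (charge +1, acyclic) → no; 1× O (charge -1, acyclic) → no; 1× O (acyclic) → no.
That gives 4 matching atoms.

4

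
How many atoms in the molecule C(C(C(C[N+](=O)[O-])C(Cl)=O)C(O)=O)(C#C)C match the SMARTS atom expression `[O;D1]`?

5

The query [O;D1] means: aliphatic oxygen bonded to exactly one heavy atom.
Check the 16 heavy atoms by environment: 2× C (D2) → no; 5× C (D3) → no; 2× C (D1) → no; 4× O (D1) → match; 1× N (charge +1, D3) → no; 1× O (charge -1, D1) → match; 1× Cl (D1) → no.
Summing the matching environments: 4 + 1 = 5 matching atoms.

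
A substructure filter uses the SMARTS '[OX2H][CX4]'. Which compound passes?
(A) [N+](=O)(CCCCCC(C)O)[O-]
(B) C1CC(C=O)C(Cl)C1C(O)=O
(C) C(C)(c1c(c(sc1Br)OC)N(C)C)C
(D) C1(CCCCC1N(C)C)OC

[OX2H][CX4] describes a hydroxyl oxygen bound to an sp3 (X4) carbon (an aliphatic alcohol).
(A) contains a hydroxyl group (-OH), which satisfies every atom and bond constraint.
(B) has a carboxylic acid group (-C(=O)OH) but the -OH is on a CX3 carbonyl carbon, not a CX4 carbon.
(C) has a methoxy ether (-OCH3) but the oxygen has H0 (ether), not H1.
(D) has a methoxy ether (-OCH3) but the oxygen has H0 (ether), not H1.
So the answer is (A).

A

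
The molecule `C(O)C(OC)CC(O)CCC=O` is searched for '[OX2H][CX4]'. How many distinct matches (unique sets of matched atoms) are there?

[OX2H][CX4] is the SMARTS for an aliphatic alcohol: a hydroxyl oxygen bound to an sp3 (X4) carbon.
The molecule carries 2 separate instances of a hydroxyl group (-OH) meeting every constraint; each maps to a distinct set of atoms, giving 2 matches.

2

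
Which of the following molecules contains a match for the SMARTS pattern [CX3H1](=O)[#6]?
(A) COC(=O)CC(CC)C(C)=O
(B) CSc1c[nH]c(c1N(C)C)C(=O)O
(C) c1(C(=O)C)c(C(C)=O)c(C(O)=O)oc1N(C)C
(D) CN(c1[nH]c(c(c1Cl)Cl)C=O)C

D

[CX3H1](=O)[#6] describes an sp2 carbon with one H, double-bonded to O and single-bonded to carbon (an aldehyde).
(A) has a methyl-ester group (-C(=O)OCH3) but the carbonyl carbon has H0, not H1.
(B) has a carboxylic acid group (-C(=O)OH) but the carbonyl carbon has H0 and is bonded to O, not H1.
(C) has an acetyl/ketone group (-C(=O)CH3) but the carbonyl carbon has H0 (two carbon neighbours), not H1.
(D) contains an aldehyde (-CHO), which satisfies every atom and bond constraint.
So the answer is (D).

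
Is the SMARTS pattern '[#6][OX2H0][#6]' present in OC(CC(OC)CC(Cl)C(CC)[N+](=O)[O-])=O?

The pattern [#6][OX2H0][#6] describes an aliphatic oxygen bridging two carbons with no H on the oxygen — an ether.
The molecule carries a methoxy ether (-OCH3), whose atoms satisfy every constraint of the query, so the pattern matches.

Yes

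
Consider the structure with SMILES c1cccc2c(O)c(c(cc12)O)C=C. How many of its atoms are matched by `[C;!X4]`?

2

Check the 14 heavy atoms by environment: 10× c (aromatic, X3) → no; 2× O (X2) → no; 2× C (X3) → match.
That gives 2 matching atoms.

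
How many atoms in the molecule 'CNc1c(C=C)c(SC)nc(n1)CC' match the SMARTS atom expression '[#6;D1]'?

4

The query [#6;D1] means: carbon bonded to exactly one heavy atom.
Check the 14 heavy atoms by environment: 2× n (aromatic, D2) → no; 4× c (aromatic, D3) → no; 1× S (D2) → no; 4× C (D1) → match; 2× C (D2) → no; 1× N (D2) → no.
That gives 4 matching atoms.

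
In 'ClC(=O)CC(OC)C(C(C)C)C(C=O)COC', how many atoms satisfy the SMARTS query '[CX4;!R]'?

Check the 17 heavy atoms by environment: 10× C (X4, acyclic) → match; 2× O (X2, acyclic) → no; 2× C (X3, acyclic) → no; 2× O (X1, acyclic) → no; 1× Cl (X1, acyclic) → no.
That gives 10 matching atoms.

10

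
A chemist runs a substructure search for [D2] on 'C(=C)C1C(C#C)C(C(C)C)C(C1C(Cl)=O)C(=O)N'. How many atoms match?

The query [D2] means: atom with exactly two heavy-atom neighbours.
Check the 18 heavy atoms by environment: 8× C (D3) → no; 2× O (D1) → no; 1× Cl (D1) → no; 1× N (D1) → no; 2× C (D2) → match; 4× C (D1) → no.
That gives 2 matching atoms.

2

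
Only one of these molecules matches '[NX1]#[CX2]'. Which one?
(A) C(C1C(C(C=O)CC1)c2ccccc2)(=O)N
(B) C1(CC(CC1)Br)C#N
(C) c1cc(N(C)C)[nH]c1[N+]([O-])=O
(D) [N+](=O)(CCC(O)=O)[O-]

[NX1]#[CX2] describes a nitrogen triple-bonded to a two-connected carbon (a nitrile).
(A) has a primary amide (-C(=O)NH2) but the nitrogen is NX3, not NX1.
(B) contains a nitrile (-C#N), which satisfies every atom and bond constraint.
(C) has a nitro group (-[N+](=O)[O-]) but there is no C#N triple bond.
(D) has a nitro group (-[N+](=O)[O-]) but there is no C#N triple bond.
So the answer is (B).

B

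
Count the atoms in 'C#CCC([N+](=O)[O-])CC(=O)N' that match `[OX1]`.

The query [OX1] means: aliphatic oxygen with one total connection — typically a carbonyl =O or an oxide.
Check the 11 heavy atoms by environment: 3× C (X4) → no; 1× C (X3) → no; 2× O (X1) → match; 1× N (X3) → no; 1× N (charge +1, X3) → no; 1× O (charge -1, X1) → match; 2× C (X2) → no.
Summing the matching environments: 2 + 1 = 3 matching atoms.

3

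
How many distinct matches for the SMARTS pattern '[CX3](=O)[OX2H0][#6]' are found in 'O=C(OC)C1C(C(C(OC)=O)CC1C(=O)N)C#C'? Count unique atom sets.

2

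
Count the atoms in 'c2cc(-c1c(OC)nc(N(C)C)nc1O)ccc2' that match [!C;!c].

5

The query [!C;!c] means: neither aliphatic nor aromatic carbon — same as [!#6].
Check the 18 heavy atoms by environment: 2× n (aromatic) → match; 10× c (aromatic) → no; 2× O → match; 3× C → no; 1× N → match.
Summing the matching environments: 2 + 2 + 1 = 5 matching atoms.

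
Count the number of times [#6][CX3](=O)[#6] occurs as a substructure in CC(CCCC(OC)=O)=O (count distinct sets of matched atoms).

1

[#6][CX3](=O)[#6] is the SMARTS for a ketone: a carbonyl carbon (no H) flanked by two carbons.
Exactly one fragment in the molecule meets all constraints, giving 1 match.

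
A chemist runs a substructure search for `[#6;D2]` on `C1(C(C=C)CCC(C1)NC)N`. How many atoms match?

4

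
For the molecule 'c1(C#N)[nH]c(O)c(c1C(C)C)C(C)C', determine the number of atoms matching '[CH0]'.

Check the 14 heavy atoms by environment: 1× n (aromatic, H1) → no; 4× c (aromatic, H0) → no; 1× O (H1) → no; 2× C (H1) → no; 4× C (H3) → no; 1× C (H0) → match; 1× N (H0) → no.
That gives 1 matching atom.

1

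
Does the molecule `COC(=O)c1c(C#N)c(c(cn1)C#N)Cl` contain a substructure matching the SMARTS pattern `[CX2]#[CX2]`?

No

The pattern [CX2]#[CX2] describes a carbon-carbon triple bond — an alkyne.
The closest candidate here is a nitrile (-C#N), but the triple bond is C#N, not C#C. No other fragment satisfies the full query, so there is no match.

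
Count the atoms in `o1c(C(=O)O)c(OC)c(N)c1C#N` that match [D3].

The query [D3] means: atom with exactly three heavy-atom neighbours.
Check the 13 heavy atoms by environment: 1× o (aromatic, D2) → no; 4× c (aromatic, D3) → match; 2× N (D1) → no; 1× O (D2) → no; 1× C (D1) → no; 1× C (D3) → match; 2× O (D1) → no; 1× C (D2) → no.
Summing the matching environments: 4 + 1 = 5 matching atoms.

5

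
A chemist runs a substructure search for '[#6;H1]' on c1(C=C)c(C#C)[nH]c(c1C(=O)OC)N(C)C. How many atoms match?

The query [#6;H1] means: any carbon bearing exactly one hydrogen.
Check the 16 heavy atoms by environment: 1× n (aromatic, H1) → no; 4× c (aromatic, H0) → no; 2× C (H1) → match; 1× C (H2) → no; 2× C (H0) → no; 2× O (H0) → no; 3× C (H3) → no; 1× N (H0) → no.
That gives 2 matching atoms.

2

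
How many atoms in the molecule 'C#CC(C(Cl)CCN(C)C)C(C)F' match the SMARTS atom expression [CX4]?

8

Check the 13 heavy atoms by environment: 8× C (X4) → match; 1× N (X3) → no; 2× C (X2) → no; 1× F (X1) → no; 1× Cl (X1) → no.
That gives 8 matching atoms.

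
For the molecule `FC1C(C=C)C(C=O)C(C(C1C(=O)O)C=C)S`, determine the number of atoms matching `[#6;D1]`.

Check the 17 heavy atoms by environment: 7× C (D3) → no; 3× C (D2) → no; 2× C (D1) → match; 1× S (D1) → no; 3× O (D1) → no; 1× F (D1) → no.
That gives 2 matching atoms.

2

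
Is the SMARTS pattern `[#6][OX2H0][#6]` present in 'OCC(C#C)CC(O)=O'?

The pattern [#6][OX2H0][#6] describes an aliphatic oxygen bridging two carbons with no H on the oxygen — an ether.
The closest candidate here is a hydroxyl group (-OH), but the oxygen has H1, not H0 bridging two carbons. No other fragment satisfies the full query, so there is no match.

No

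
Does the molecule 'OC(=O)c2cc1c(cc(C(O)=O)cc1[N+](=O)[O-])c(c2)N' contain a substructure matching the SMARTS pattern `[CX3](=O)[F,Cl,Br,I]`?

No

The pattern [CX3](=O)[F,Cl,Br,I] describes a carbonyl carbon bonded to a halogen — an acyl halide.
The closest candidate here is a carboxylic acid group (-C(=O)OH), but the carbonyl is bonded to -OH, not to a halogen. No other fragment satisfies the full query, so there is no match.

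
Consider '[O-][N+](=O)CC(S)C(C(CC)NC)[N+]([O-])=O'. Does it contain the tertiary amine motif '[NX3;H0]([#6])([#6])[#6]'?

No

The pattern [NX3;H0]([#6])([#6])[#6] describes a trivalent nitrogen with no H, bonded to three carbons — a tertiary amine.
The closest candidate here is an N-methylamino group (-NHCH3), but the nitrogen still has one H (H1), not H0. No other fragment satisfies the full query, so there is no match.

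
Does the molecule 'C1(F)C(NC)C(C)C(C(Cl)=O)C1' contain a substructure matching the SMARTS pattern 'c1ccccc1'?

No

The pattern c1ccccc1 describes six aromatic carbons in a ring — a benzene ring.
The closest candidate here is a methyl group (-CH3), but no six-membered all-carbon aromatic ring is present. No other fragment satisfies the full query, so there is no match.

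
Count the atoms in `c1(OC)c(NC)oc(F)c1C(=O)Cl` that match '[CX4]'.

2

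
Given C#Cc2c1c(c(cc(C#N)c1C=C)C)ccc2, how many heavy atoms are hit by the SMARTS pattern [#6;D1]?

3

The query [#6;D1] means: carbon bonded to exactly one heavy atom.
Check the 17 heavy atoms by environment: 6× c (aromatic, D3) → no; 4× c (aromatic, D2) → no; 3× C (D1) → match; 3× C (D2) → no; 1× N (D1) → no.
That gives 3 matching atoms.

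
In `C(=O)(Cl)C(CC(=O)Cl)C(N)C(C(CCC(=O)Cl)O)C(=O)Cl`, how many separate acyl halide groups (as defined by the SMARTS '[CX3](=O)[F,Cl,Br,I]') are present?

[CX3](=O)[F,Cl,Br,I] is the SMARTS for an acyl halide: a carbonyl carbon bonded to a halogen.
The molecule carries 4 separate instances of an acyl chloride (-C(=O)Cl) meeting every constraint; each maps to a distinct set of atoms, giving 4 matches.

4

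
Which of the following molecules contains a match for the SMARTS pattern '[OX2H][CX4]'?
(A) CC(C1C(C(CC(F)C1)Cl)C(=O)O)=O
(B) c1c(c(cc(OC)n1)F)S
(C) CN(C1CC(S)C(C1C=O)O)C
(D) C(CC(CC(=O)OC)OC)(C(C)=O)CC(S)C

[OX2H][CX4] describes a hydroxyl oxygen bound to an sp3 (X4) carbon (an aliphatic alcohol).
(A) has a carboxylic acid group (-C(=O)OH) but the -OH is on a CX3 carbonyl carbon, not a CX4 carbon.
(B) has a methoxy ether (-OCH3) but the oxygen has H0 (ether), not H1.
(C) contains a hydroxyl group (-OH), which satisfies every atom and bond constraint.
(D) has a methoxy ether (-OCH3) but the oxygen has H0 (ether), not H1.
So the answer is (C).

C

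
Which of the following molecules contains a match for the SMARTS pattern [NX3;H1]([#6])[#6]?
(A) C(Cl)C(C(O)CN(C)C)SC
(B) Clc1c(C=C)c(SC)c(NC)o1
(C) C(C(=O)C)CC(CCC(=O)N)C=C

[NX3;H1]([#6])[#6] describes a trivalent nitrogen with one H, bonded to two carbons (a secondary amine).
(A) has a dimethylamino group (-N(CH3)2) but the nitrogen has H0, not H1.
(B) contains an N-methylamino group (-NHCH3), which satisfies every atom and bond constraint.
(C) has a primary amide (-C(=O)NH2) but the -C(=O)NH2 nitrogen has H2, not H1.
So the answer is (B).

B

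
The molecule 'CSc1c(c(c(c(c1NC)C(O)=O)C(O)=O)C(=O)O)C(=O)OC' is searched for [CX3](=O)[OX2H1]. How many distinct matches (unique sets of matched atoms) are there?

3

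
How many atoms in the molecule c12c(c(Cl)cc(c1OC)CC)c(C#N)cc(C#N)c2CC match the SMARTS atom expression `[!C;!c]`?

Check the 21 heavy atoms by environment: 10× c (aromatic) → no; 7× C → no; 2× N → match; 1× Cl → match; 1× O → match.
Summing the matching environments: 2 + 1 + 1 = 4 matching atoms.

4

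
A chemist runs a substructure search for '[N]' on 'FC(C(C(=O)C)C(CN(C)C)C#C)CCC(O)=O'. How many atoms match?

1

Check the 18 heavy atoms by environment: 13× C → no; 1× F → no; 3× O → no; 1× N → match.
That gives 1 matching atom.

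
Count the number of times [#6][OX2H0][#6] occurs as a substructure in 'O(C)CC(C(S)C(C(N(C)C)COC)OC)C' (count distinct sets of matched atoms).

3

[#6][OX2H0][#6] is the SMARTS for an ether: an aliphatic oxygen bridging two carbons with no H on the oxygen.
The molecule carries 3 separate instances of a methoxy ether (-OCH3) meeting every constraint; each maps to a distinct set of atoms, giving 3 matches.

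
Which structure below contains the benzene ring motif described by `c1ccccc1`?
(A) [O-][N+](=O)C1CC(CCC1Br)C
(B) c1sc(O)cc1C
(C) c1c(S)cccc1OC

c1ccccc1 describes six aromatic carbons in a ring (a benzene ring).
(A) has a methyl group (-CH3) but no six-membered all-carbon aromatic ring is present.
(B) has a methyl group (-CH3) but no six-membered all-carbon aromatic ring is present.
(C) contains the required atom environment, so the pattern matches.
So the answer is (C).

C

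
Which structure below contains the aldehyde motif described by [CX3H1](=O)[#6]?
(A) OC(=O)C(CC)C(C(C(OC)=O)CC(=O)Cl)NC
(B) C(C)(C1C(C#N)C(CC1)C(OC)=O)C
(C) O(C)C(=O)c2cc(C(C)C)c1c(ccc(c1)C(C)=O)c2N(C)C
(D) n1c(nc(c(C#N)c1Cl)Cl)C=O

D

[CX3H1](=O)[#6] describes an sp2 carbon with one H, double-bonded to O and single-bonded to carbon (an aldehyde).
(A) has a carboxylic acid group (-C(=O)OH) but the carbonyl carbon has H0 and is bonded to O, not H1.
(B) has a methyl-ester group (-C(=O)OCH3) but the carbonyl carbon has H0, not H1.
(C) has a methyl-ester group (-C(=O)OCH3) but the carbonyl carbon has H0, not H1.
(D) contains an aldehyde (-CHO), which satisfies every atom and bond constraint.
So the answer is (D).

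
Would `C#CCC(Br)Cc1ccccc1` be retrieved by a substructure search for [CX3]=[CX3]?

The pattern [CX3]=[CX3] describes a non-aromatic C=C double bond between two sp2 carbons — an alkene.
The closest candidate here is an ethynyl group (-C#CH), but the C-C bond is a triple bond, not a double bond. No other fragment satisfies the full query, so there is no match.

No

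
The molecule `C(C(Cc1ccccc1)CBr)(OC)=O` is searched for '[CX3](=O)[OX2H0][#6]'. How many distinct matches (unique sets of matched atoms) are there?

[CX3](=O)[OX2H0][#6] is the SMARTS for an ester: a carbonyl carbon bonded to an oxygen that is itself bonded to carbon (no H on that O).
Exactly one fragment in the molecule meets all constraints, giving 1 match.

1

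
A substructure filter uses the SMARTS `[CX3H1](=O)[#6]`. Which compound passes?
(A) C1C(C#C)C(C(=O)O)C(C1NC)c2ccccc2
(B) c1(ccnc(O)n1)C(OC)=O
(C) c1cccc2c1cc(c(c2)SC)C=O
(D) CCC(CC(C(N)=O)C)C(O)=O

C

[CX3H1](=O)[#6] describes an sp2 carbon with one H, double-bonded to O and single-bonded to carbon (an aldehyde).
(A) has a carboxylic acid group (-C(=O)OH) but the carbonyl carbon has H0 and is bonded to O, not H1.
(B) has a methyl-ester group (-C(=O)OCH3) but the carbonyl carbon has H0, not H1.
(C) contains an aldehyde (-CHO), which satisfies every atom and bond constraint.
(D) has a carboxylic acid group (-C(=O)OH) but the carbonyl carbon has H0 and is bonded to O, not H1.
So the answer is (C).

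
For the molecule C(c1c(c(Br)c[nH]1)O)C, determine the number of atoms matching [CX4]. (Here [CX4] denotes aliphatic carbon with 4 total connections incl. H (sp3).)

2

Check the 9 heavy atoms by environment: 1× n (aromatic, X3) → no; 4× c (aromatic, X3) → no; 1× Br (X1) → no; 2× C (X4) → match; 1× O (X2) → no.
That gives 2 matching atoms.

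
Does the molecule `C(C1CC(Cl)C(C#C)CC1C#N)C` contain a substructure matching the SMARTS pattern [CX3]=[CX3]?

No

The pattern [CX3]=[CX3] describes a non-aromatic C=C double bond between two sp2 carbons — an alkene.
The closest candidate here is an ethynyl group (-C#CH), but the C-C bond is a triple bond, not a double bond. No other fragment satisfies the full query, so there is no match.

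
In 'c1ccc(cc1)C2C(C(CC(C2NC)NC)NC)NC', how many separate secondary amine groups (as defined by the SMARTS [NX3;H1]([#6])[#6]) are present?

4

[NX3;H1]([#6])[#6] is the SMARTS for a secondary amine: a trivalent nitrogen with one H, bonded to two carbons.
The molecule carries 4 separate instances of an N-methylamino group (-NHCH3) meeting every constraint; each maps to a distinct set of atoms, giving 4 matches.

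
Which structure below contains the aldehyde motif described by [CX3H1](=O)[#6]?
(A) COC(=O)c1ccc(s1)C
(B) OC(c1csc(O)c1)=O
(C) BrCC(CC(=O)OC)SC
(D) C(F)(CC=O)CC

D

[CX3H1](=O)[#6] describes an sp2 carbon with one H, double-bonded to O and single-bonded to carbon (an aldehyde).
(A) has a methyl-ester group (-C(=O)OCH3) but the carbonyl carbon has H0, not H1.
(B) has a carboxylic acid group (-C(=O)OH) but the carbonyl carbon has H0 and is bonded to O, not H1.
(C) has a methyl-ester group (-C(=O)OCH3) but the carbonyl carbon has H0, not H1.
(D) contains an aldehyde (-CHO), which satisfies every atom and bond constraint.
So the answer is (D).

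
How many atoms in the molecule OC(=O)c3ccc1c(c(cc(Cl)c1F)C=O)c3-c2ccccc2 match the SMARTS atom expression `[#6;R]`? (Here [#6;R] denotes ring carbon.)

Check the 23 heavy atoms by environment: 16× c (aromatic, in 6-ring) → match; 2× C (acyclic) → no; 3× O (acyclic) → no; 1× F (acyclic) → no; 1× Cl (acyclic) → no.
That gives 16 matching atoms.

16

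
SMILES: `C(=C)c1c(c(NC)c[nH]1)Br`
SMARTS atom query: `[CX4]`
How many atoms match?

Check the 10 heavy atoms by environment: 1× n (aromatic, X3) → no; 4× c (aromatic, X3) → no; 2× C (X3) → no; 1× Br (X1) → no; 1× N (X3) → no; 1× C (X4) → match.
That gives 1 matching atom.

1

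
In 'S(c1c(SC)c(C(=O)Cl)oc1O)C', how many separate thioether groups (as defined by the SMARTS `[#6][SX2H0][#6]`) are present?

2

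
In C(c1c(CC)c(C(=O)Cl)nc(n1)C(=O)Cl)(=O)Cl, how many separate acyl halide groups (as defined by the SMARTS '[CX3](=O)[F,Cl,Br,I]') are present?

3

[CX3](=O)[F,Cl,Br,I] is the SMARTS for an acyl halide: a carbonyl carbon bonded to a halogen.
The molecule carries 3 separate instances of an acyl chloride (-C(=O)Cl) meeting every constraint; each maps to a distinct set of atoms, giving 3 matches.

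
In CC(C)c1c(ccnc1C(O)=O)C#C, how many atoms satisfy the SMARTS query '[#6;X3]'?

The query [#6;X3] means: any carbon (aromatic or not) with three total connections.
Check the 14 heavy atoms by environment: 1× n (aromatic, X2) → no; 5× c (aromatic, X3) → match; 2× C (X2) → no; 1× C (X3) → match; 1× O (X1) → no; 1× O (X2) → no; 3× C (X4) → no.
Summing the matching environments: 5 + 1 = 6 matching atoms.

6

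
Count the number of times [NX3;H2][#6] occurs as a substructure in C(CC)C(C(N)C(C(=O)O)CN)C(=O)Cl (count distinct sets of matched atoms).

2

[NX3;H2][#6] is the SMARTS for a primary amine: a trivalent nitrogen with two H attached to carbon.
The molecule carries 2 separate instances of a primary amino group (-NH2) meeting every constraint; each maps to a distinct set of atoms, giving 2 matches.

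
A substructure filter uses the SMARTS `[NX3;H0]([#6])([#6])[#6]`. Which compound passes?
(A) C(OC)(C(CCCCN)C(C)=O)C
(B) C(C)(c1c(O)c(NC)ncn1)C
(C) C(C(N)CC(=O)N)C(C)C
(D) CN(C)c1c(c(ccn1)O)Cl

[NX3;H0]([#6])([#6])[#6] describes a trivalent nitrogen with no H, bonded to three carbons (a tertiary amine).
(A) has a primary amino group (-NH2) but the nitrogen has H2, not H0 with three carbons.
(B) has an N-methylamino group (-NHCH3) but the nitrogen still has one H (H1), not H0.
(C) has a primary amide (-C(=O)NH2) but the amide nitrogen has H2 and only one carbon neighbour.
(D) contains a dimethylamino group (-N(CH3)2), which satisfies every atom and bond constraint.
So the answer is (D).

D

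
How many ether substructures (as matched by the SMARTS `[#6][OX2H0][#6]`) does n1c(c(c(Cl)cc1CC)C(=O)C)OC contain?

1

[#6][OX2H0][#6] is the SMARTS for an ether: an aliphatic oxygen bridging two carbons with no H on the oxygen.
Exactly one fragment in the molecule meets all constraints, giving 1 match.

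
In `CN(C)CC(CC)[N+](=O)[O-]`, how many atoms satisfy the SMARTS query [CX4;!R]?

6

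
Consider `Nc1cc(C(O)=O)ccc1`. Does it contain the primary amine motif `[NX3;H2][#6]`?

Yes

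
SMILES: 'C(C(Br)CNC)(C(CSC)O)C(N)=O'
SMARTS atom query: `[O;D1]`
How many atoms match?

Check the 14 heavy atoms by environment: 2× C (D2) → no; 4× C (D3) → no; 1× Br (D1) → no; 2× O (D1) → match; 1× N (D2) → no; 2× C (D1) → no; 1× N (D1) → no; 1× S (D2) → no.
That gives 2 matching atoms.

2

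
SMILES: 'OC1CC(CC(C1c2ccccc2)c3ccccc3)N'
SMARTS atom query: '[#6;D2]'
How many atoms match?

12

Check the 20 heavy atoms by environment: 4× C (D3) → no; 2× C (D2) → match; 2× c (aromatic, D3) → no; 10× c (aromatic, D2) → match; 1× N (D1) → no; 1× O (D1) → no.
Summing the matching environments: 2 + 10 = 12 matching atoms.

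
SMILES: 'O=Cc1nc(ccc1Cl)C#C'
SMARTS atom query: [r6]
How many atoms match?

The query [r6] means: r6 matches atoms in a six-membered ring.
Check the 11 heavy atoms by environment: 1× n (aromatic, in 6-ring) → match; 5× c (aromatic, in 6-ring) → match; 1× Cl (acyclic) → no; 3× C (acyclic) → no; 1× O (acyclic) → no.
Summing the matching environments: 1 + 5 = 6 matching atoms.

6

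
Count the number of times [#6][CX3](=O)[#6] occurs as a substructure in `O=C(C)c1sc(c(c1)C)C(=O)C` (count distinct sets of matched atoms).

[#6][CX3](=O)[#6] is the SMARTS for a ketone: a carbonyl carbon (no H) flanked by two carbons.
The molecule carries 2 separate instances of an acetyl/ketone group (-C(=O)CH3) meeting every constraint; each maps to a distinct set of atoms, giving 2 matches.

2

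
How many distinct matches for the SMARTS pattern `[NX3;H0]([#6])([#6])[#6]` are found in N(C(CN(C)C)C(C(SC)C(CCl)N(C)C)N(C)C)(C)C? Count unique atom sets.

4

[NX3;H0]([#6])([#6])[#6] is the SMARTS for a tertiary amine: a trivalent nitrogen with no H, bonded to three carbons.
The molecule carries 4 separate instances of a dimethylamino group (-N(CH3)2) meeting every constraint; each maps to a distinct set of atoms, giving 4 matches.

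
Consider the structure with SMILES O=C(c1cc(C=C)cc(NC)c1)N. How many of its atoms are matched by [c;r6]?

6

Check the 13 heavy atoms by environment: 6× c (aromatic, in 6-ring) → match; 4× C (acyclic) → no; 1× O (acyclic) → no; 2× N (acyclic) → no.
That gives 6 matching atoms.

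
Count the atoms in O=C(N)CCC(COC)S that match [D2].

The query [D2] means: atom with exactly two heavy-atom neighbours.
Check the 10 heavy atoms by environment: 3× C (D2) → match; 2× C (D3) → no; 1× S (D1) → no; 1× O (D2) → match; 1× C (D1) → no; 1× O (D1) → no; 1× N (D1) → no.
Summing the matching environments: 3 + 1 = 4 matching atoms.

4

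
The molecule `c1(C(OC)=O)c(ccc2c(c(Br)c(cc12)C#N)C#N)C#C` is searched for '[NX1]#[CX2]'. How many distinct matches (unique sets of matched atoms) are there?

[NX1]#[CX2] is the SMARTS for a nitrile: a nitrogen triple-bonded to a two-connected carbon.
The molecule carries 2 separate instances of a nitrile (-C#N) meeting every constraint; each maps to a distinct set of atoms, giving 2 matches.

2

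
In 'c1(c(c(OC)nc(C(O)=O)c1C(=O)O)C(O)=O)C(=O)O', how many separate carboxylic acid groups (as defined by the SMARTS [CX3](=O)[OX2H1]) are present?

4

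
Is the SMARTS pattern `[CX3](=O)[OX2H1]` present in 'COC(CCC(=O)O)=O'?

The pattern [CX3](=O)[OX2H1] describes an sp2 carbon double-bonded to O and single-bonded to an -OH oxygen — a carboxylic acid.
The molecule carries a carboxylic acid group (-C(=O)OH), whose atoms satisfy every constraint of the query, so the pattern matches.

Yes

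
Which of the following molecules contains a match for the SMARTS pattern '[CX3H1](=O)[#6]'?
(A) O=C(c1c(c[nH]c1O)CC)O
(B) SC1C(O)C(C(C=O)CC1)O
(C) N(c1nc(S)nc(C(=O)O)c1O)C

B

[CX3H1](=O)[#6] describes an sp2 carbon with one H, double-bonded to O and single-bonded to carbon (an aldehyde).
(A) has a carboxylic acid group (-C(=O)OH) but the carbonyl carbon has H0 and is bonded to O, not H1.
(B) contains an aldehyde (-CHO), which satisfies every atom and bond constraint.
(C) has a carboxylic acid group (-C(=O)OH) but the carbonyl carbon has H0 and is bonded to O, not H1.
So the answer is (B).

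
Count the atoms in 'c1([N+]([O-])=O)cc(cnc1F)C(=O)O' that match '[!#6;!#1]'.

7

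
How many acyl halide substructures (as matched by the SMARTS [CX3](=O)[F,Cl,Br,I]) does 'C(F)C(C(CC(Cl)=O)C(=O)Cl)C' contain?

[CX3](=O)[F,Cl,Br,I] is the SMARTS for an acyl halide: a carbonyl carbon bonded to a halogen.
The molecule carries 2 separate instances of an acyl chloride (-C(=O)Cl) meeting every constraint; each maps to a distinct set of atoms, giving 2 matches.

2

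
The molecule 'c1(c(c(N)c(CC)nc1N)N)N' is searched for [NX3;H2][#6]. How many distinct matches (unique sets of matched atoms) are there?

4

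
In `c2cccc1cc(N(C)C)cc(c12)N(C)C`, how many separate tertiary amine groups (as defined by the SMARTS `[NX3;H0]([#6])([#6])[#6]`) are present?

2

[NX3;H0]([#6])([#6])[#6] is the SMARTS for a tertiary amine: a trivalent nitrogen with no H, bonded to three carbons.
The molecule carries 2 separate instances of a dimethylamino group (-N(CH3)2) meeting every constraint; each maps to a distinct set of atoms, giving 2 matches.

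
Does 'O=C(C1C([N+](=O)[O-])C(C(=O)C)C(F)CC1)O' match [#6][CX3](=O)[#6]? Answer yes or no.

The pattern [#6][CX3](=O)[#6] describes a carbonyl carbon (no H) flanked by two carbons — a ketone.
The molecule carries an acetyl/ketone group (-C(=O)CH3), whose atoms satisfy every constraint of the query, so the pattern matches.

Yes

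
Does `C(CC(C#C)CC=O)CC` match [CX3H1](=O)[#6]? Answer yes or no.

Yes

The pattern [CX3H1](=O)[#6] describes an sp2 carbon with one H, double-bonded to O and single-bonded to carbon — an aldehyde.
The molecule carries an aldehyde (-CHO), whose atoms satisfy every constraint of the query, so the pattern matches.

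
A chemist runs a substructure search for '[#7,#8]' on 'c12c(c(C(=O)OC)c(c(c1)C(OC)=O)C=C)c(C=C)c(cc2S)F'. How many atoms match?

The query [#7,#8] means: nitrogen or oxygen (comma = OR).
Check the 24 heavy atoms by environment: 10× c (aromatic) → no; 8× C → no; 4× O → match; 1× F → no; 1× S → no.
That gives 4 matching atoms.

4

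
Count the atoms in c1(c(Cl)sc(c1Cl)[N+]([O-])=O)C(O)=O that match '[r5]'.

5

The query [r5] means: r5 matches atoms in a five-membered ring.
Check the 13 heavy atoms by environment: 1× s (aromatic, in 5-ring) → match; 4× c (aromatic, in 5-ring) → match; 2× Cl (acyclic) → no; 1× C (acyclic) → no; 3× O (acyclic) → no; 1× N (charge +1, acyclic) → no; 1× O (charge -1, acyclic) → no.
Summing the matching environments: 1 + 4 = 5 matching atoms.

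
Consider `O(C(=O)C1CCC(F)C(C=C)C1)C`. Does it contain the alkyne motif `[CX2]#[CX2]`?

The pattern [CX2]#[CX2] describes a carbon-carbon triple bond — an alkyne.
The closest candidate here is a vinyl group (-CH=CH2), but the C=C is a double bond; both carbons are CX3, not CX2. No other fragment satisfies the full query, so there is no match.

No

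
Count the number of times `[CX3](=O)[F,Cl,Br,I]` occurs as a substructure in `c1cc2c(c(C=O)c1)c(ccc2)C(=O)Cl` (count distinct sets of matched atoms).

[CX3](=O)[F,Cl,Br,I] is the SMARTS for an acyl halide: a carbonyl carbon bonded to a halogen.
Exactly one fragment in the molecule meets all constraints, giving 1 match.

1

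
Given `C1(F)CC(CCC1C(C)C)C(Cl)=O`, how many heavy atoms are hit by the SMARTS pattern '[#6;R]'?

6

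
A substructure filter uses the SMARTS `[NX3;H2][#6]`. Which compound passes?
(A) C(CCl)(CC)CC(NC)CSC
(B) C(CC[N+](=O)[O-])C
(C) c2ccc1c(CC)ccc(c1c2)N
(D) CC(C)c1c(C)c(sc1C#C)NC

[NX3;H2][#6] describes a trivalent nitrogen with two H attached to carbon (a primary amine).
(A) has an N-methylamino group (-NHCH3) but the nitrogen bears two carbons and only one H (H1), not H2.
(B) has a nitro group (-[N+](=O)[O-]) but the nitrogen is [N+] with no H, not NX3H2.
(C) contains a primary amino group (-NH2), which satisfies every atom and bond constraint.
(D) has an N-methylamino group (-NHCH3) but the nitrogen bears two carbons and only one H (H1), not H2.
So the answer is (C).

C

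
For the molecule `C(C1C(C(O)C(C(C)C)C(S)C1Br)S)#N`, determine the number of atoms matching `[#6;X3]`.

The query [#6;X3] means: any carbon (aromatic or not) with three total connections.
Check the 15 heavy atoms by environment: 9× C (X4) → no; 2× S (X2) → no; 1× Br (X1) → no; 1× O (X2) → no; 1× C (X2) → no; 1× N (X1) → no.
No environment satisfies the query, so 0 matching atoms.

0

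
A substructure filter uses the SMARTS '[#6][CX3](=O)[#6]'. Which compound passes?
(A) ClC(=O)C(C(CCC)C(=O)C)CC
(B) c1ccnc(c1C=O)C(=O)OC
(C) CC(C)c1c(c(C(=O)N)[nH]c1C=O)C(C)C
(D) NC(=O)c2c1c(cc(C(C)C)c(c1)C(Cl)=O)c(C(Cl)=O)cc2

[#6][CX3](=O)[#6] describes a carbonyl carbon (no H) flanked by two carbons (a ketone).
(A) contains an acetyl/ketone group (-C(=O)CH3), which satisfies every atom and bond constraint.
(B) has a methyl-ester group (-C(=O)OCH3) but one neighbour of the carbonyl carbon is O, not C.
(C) has an aldehyde (-CHO) but the carbonyl carbon has H1, so it is not flanked by two carbons.
(D) has a primary amide (-C(=O)NH2) but one neighbour of the carbonyl carbon is N, not C.
So the answer is (A).

A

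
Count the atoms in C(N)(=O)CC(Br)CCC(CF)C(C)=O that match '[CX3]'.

2

The query [CX3] means: C with X3: aliphatic carbon with exactly 3 total connections.
Check the 14 heavy atoms by environment: 7× C (X4) → no; 2× C (X3) → match; 2× O (X1) → no; 1× Br (X1) → no; 1× N (X3) → no; 1× F (X1) → no.
That gives 2 matching atoms.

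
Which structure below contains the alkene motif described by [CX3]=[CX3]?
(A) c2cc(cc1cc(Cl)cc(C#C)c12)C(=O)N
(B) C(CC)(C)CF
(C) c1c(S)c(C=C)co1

[CX3]=[CX3] describes a non-aromatic C=C double bond between two sp2 carbons (an alkene).
(A) has an ethynyl group (-C#CH) but the C-C bond is a triple bond, not a double bond.
(B) has an ethyl group (-CH2CH3) but its C-C bond is a single bond between CX4 carbons, not CX3=CX3.
(C) contains a vinyl group (-CH=CH2), which satisfies every atom and bond constraint.
So the answer is (C).

C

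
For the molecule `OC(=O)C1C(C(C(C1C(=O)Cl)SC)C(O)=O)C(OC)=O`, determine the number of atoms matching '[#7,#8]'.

7

The query [#7,#8] means: nitrogen or oxygen (comma = OR).
Check the 20 heavy atoms by environment: 11× C → no; 1× S → no; 7× O → match; 1× Cl → no.
That gives 7 matching atoms.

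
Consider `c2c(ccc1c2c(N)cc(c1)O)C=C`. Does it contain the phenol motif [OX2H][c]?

Yes

The pattern [OX2H][c] describes a hydroxyl oxygen attached to an aromatic carbon — a phenol.
The molecule carries a hydroxyl group (-OH), whose atoms satisfy every constraint of the query, so the pattern matches.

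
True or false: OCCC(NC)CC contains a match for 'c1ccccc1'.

False

The pattern c1ccccc1 describes six aromatic carbons in a ring — a benzene ring.
The closest candidate here is a methyl group (-CH3), but no six-membered all-carbon aromatic ring is present. No other fragment satisfies the full query, so there is no match.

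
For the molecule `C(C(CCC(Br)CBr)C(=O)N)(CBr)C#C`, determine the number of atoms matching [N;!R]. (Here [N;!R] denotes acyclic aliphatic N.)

1

The query [N;!R] means: aliphatic nitrogen not in a ring.
Check the 15 heavy atoms by environment: 10× C (acyclic) → no; 1× O (acyclic) → no; 1× N (acyclic) → match; 3× Br (acyclic) → no.
That gives 1 matching atom.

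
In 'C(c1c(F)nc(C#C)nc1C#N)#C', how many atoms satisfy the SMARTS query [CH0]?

Check the 13 heavy atoms by environment: 2× n (aromatic, H0) → no; 4× c (aromatic, H0) → no; 1× F (H0) → no; 3× C (H0) → match; 2× C (H1) → no; 1× N (H0) → no.
That gives 3 matching atoms.

3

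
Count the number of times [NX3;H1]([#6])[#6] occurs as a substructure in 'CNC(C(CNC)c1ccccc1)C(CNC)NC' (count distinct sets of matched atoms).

[NX3;H1]([#6])[#6] is the SMARTS for a secondary amine: a trivalent nitrogen with one H, bonded to two carbons.
The molecule carries 4 separate instances of an N-methylamino group (-NHCH3) meeting every constraint; each maps to a distinct set of atoms, giving 4 matches.

4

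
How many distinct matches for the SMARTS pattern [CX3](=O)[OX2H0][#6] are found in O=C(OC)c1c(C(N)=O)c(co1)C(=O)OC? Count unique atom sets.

[CX3](=O)[OX2H0][#6] is the SMARTS for an ester: a carbonyl carbon bonded to an oxygen that is itself bonded to carbon (no H on that O).
The molecule carries 2 separate instances of a methyl-ester group (-C(=O)OCH3) meeting every constraint; each maps to a distinct set of atoms, giving 2 matches.

2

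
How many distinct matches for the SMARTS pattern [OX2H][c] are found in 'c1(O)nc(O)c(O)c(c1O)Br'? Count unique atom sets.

4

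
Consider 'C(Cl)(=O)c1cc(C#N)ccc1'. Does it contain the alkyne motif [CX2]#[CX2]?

No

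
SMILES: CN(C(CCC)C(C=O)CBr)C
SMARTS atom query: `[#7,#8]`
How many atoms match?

2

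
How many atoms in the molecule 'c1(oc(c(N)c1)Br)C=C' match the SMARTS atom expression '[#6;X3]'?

Check the 9 heavy atoms by environment: 1× o (aromatic, X2) → no; 4× c (aromatic, X3) → match; 1× N (X3) → no; 1× Br (X1) → no; 2× C (X3) → match.
Summing the matching environments: 4 + 2 = 6 matching atoms.

6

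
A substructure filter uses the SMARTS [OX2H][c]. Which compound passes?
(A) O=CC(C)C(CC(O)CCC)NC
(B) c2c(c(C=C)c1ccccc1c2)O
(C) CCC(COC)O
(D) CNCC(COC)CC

B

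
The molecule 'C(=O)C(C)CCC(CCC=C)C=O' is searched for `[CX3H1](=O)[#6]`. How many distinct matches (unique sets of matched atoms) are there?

[CX3H1](=O)[#6] is the SMARTS for an aldehyde: an sp2 carbon with one H, double-bonded to O and single-bonded to carbon.
The molecule carries 2 separate instances of an aldehyde (-CHO) meeting every constraint; each maps to a distinct set of atoms, giving 2 matches.

2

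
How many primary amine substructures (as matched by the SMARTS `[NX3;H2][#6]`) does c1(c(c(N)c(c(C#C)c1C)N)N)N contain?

4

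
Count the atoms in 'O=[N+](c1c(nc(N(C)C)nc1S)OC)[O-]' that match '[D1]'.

6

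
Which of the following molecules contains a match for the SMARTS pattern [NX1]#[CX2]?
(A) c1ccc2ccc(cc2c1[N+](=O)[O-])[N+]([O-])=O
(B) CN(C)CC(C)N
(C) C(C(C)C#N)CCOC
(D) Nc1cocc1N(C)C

C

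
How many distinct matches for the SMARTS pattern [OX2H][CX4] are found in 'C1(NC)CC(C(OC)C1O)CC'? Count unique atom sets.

1

[OX2H][CX4] is the SMARTS for an aliphatic alcohol: a hydroxyl oxygen bound to an sp3 (X4) carbon.
Exactly one fragment in the molecule meets all constraints, giving 1 match.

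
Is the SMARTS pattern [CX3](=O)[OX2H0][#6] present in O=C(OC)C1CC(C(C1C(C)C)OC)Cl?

Yes

The pattern [CX3](=O)[OX2H0][#6] describes a carbonyl carbon bonded to an oxygen that is itself bonded to carbon (no H on that O) — an ester.
The molecule carries a methyl-ester group (-C(=O)OCH3), whose atoms satisfy every constraint of the query, so the pattern matches.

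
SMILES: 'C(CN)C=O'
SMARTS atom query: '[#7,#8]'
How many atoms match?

2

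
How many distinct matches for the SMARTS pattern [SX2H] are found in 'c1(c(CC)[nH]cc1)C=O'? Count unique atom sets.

0

[SX2H] is the SMARTS for a thiol: an aliphatic sulfur with two connections, one being H.
No fragment in the molecule satisfies every constraint, giving 0 matches.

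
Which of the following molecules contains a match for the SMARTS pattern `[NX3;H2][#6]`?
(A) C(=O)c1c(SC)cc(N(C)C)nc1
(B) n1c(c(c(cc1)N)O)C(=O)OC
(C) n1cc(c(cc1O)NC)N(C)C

B

[NX3;H2][#6] describes a trivalent nitrogen with two H attached to carbon (a primary amine).
(A) has a dimethylamino group (-N(CH3)2) but the nitrogen has H0, not H2.
(B) contains a primary amino group (-NH2), which satisfies every atom and bond constraint.
(C) has an N-methylamino group (-NHCH3) but the nitrogen bears two carbons and only one H (H1), not H2.
So the answer is (B).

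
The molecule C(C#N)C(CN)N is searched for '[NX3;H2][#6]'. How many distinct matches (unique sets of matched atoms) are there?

2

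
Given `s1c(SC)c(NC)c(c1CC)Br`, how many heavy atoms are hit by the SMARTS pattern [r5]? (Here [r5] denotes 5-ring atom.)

5

Check the 12 heavy atoms by environment: 1× s (aromatic, in 5-ring) → match; 4× c (aromatic, in 5-ring) → match; 1× Br (acyclic) → no; 4× C (acyclic) → no; 1× N (acyclic) → no; 1× S (acyclic) → no.
Summing the matching environments: 1 + 4 = 5 matching atoms.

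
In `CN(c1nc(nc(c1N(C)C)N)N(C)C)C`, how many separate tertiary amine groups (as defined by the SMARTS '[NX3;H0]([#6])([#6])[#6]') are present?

3

[NX3;H0]([#6])([#6])[#6] is the SMARTS for a tertiary amine: a trivalent nitrogen with no H, bonded to three carbons.
The molecule carries 3 separate instances of a dimethylamino group (-N(CH3)2) meeting every constraint; each maps to a distinct set of atoms, giving 3 matches.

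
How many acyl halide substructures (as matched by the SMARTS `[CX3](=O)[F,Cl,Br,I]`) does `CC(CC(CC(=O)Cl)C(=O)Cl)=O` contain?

[CX3](=O)[F,Cl,Br,I] is the SMARTS for an acyl halide: a carbonyl carbon bonded to a halogen.
The molecule carries 2 separate instances of an acyl chloride (-C(=O)Cl) meeting every constraint; each maps to a distinct set of atoms, giving 2 matches.

2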